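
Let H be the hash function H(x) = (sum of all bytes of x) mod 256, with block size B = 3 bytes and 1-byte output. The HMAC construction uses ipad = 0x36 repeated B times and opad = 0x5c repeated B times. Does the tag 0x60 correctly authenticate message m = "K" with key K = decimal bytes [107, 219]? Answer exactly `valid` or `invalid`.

Key decimal bytes [107, 219] = 6b db is 2 bytes ≤ B = 3; zero-pad to 3 bytes: K' = 6b db 00.
K' ⊕ ipad = 5d ed 36; K' ⊕ opad = 37 87 5c.
Inner hash: sum = 93+237+54+75 = 459; mod 256 = 203 → cb.
Outer hash (recomputed tag): sum = 55+135+92+203 = 485; mod 256 = 229 → e5.
Recomputed tag = e5; claimed = 60 → mismatch.

invalid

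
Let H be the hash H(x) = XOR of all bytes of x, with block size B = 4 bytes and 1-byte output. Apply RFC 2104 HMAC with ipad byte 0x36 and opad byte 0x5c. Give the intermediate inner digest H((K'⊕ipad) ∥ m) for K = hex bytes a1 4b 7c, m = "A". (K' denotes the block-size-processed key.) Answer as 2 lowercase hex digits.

Key hex bytes a1 4b 7c is 3 bytes ≤ B = 4; zero-pad to 4 bytes: K' = a1 4b 7c 00.
K' ⊕ ipad = 97 7d 4a 36.
Inner input = 97 7d 4a 36 ∥ 41.
Inner hash: XOR 97⊕7d⊕4a⊕36⊕41 = d7.

d7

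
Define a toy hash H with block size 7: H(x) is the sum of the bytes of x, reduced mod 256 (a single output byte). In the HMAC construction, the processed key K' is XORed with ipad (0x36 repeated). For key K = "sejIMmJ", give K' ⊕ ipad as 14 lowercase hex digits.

45535c7f7b5b7c

Key "sejIMmJ" = 73 65 6a 49 4d 6d 4a is exactly B = 7 bytes: K' = 73 65 6a 49 4d 6d 4a.
XOR each byte with 0x36: 73⊕36=45, 65⊕36=53, 6a⊕36=5c, 49⊕36=7f, 4d⊕36=7b, 6d⊕36=5b, 4a⊕36=7c.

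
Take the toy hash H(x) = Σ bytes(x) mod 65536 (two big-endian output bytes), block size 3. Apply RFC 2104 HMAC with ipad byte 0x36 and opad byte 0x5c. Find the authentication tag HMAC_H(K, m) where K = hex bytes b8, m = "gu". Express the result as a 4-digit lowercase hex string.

0273

Key hex bytes b8 is 1 byte ≤ B = 3; zero-pad to 3 bytes: K' = b8 00 00.
K' ⊕ ipad = 8e 36 36.  K' ⊕ opad = e4 5c 5c.
Inner input = (K'⊕ipad) ∥ m = 8e 36 36 ∥ 67 75.
Inner hash: sum = 142+54+54+103+117 = 470 → 01 d6.
Outer input = (K'⊕opad) ∥ inner = e4 5c 5c ∥ 01 d6.
Outer hash (tag): sum = 228+92+92+1+214 = 627 → 02 73.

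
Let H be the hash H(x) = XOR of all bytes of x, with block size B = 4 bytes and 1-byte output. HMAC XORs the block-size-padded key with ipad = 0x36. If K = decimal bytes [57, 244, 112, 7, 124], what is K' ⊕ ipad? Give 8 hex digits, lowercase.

f0363636

Key decimal bytes [57, 244, 112, 7, 124] = 39 f4 70 07 7c is 5 bytes > B = 4, so hash it first: H(key) = c6, then zero-pad to 4 bytes: K' = c6 00 00 00.
XOR each byte with 0x36: c6⊕36=f0, 00⊕36=36, 00⊕36=36, 00⊕36=36.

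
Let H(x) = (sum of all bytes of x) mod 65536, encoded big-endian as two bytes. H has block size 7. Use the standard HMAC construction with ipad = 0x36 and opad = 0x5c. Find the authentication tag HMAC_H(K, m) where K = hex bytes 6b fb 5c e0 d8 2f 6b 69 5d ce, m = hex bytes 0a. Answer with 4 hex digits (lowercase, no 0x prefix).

0403

Key hex bytes 6b fb 5c e0 d8 2f 6b 69 5d ce is 10 bytes > B = 7, so hash it first: H(key) = 05 a8, then zero-pad to 7 bytes: K' = 05 a8 00 00 00 00 00.
K' ⊕ ipad = 33 9e 36 36 36 36 36.  K' ⊕ opad = 59 f4 5c 5c 5c 5c 5c.
Inner input = (K'⊕ipad) ∥ m = 33 9e 36 36 36 36 36 ∥ 0a.
Inner hash: sum = 51+158+54+54+54+54+54+10 = 489 → 01 e9.
Outer input = (K'⊕opad) ∥ inner = 59 f4 5c 5c 5c 5c 5c ∥ 01 e9.
Outer hash (tag): sum = 89+244+92+92+92+92+92+1+233 = 1027 → 04 03.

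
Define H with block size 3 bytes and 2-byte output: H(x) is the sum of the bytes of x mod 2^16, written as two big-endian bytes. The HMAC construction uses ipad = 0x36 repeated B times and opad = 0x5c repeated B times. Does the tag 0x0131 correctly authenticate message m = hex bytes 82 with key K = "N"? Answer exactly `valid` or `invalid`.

Key "N" = 4e is 1 byte ≤ B = 3; zero-pad to 3 bytes: K' = 4e 00 00.
K' ⊕ ipad = 78 36 36; K' ⊕ opad = 12 5c 5c.
Inner hash: sum = 120+54+54+130 = 358 → 01 66.
Outer hash (recomputed tag): sum = 18+92+92+1+102 = 305 → 01 31.
Recomputed tag = 0131; claimed = 0131 → match.

valid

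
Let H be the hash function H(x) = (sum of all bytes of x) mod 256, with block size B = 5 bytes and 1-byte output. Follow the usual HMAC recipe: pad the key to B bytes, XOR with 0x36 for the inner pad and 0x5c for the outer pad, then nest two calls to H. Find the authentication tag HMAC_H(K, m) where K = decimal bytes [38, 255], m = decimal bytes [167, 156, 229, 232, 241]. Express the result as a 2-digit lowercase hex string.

Key decimal bytes [38, 255] = 26 ff is 2 bytes ≤ B = 5; zero-pad to 5 bytes: K' = 26 ff 00 00 00.
K' ⊕ ipad = 10 c9 36 36 36.  K' ⊕ opad = 7a a3 5c 5c 5c.
Inner input = (K'⊕ipad) ∥ m = 10 c9 36 36 36 ∥ a7 9c e5 e8 f1.
Inner hash: sum = 16+201+54+54+54+167+156+229+232+241 = 1404; mod 256 = 124 → 7c.
Outer input = (K'⊕opad) ∥ inner = 7a a3 5c 5c 5c ∥ 7c.
Outer hash (tag): sum = 122+163+92+92+92+124 = 685; mod 256 = 173 → ad.

ad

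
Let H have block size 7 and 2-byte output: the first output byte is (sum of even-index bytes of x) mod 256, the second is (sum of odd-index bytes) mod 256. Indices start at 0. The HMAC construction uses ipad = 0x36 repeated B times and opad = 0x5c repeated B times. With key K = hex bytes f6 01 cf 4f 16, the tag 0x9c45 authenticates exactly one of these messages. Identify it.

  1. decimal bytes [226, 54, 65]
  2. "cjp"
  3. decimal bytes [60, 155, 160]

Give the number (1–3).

Key hex bytes f6 01 cf 4f 16 is 5 bytes ≤ B = 7; zero-pad to 7 bytes: K' = f6 01 cf 4f 16 00 00.
K' ⊕ ipad = c0 37 f9 79 20 36 36; K' ⊕ opad = aa 5d 93 13 4a 5c 5c.
m1: inner = H(c0 37 f9 79 20 36 36 e2 36 41) = 45 09; tag = H(aa 5d 93 13 4a 5c 5c 45 09) = ec11
m2: inner = H(c0 37 f9 79 20 36 36 63 6a 70) = 79 b9; tag = H(aa 5d 93 13 4a 5c 5c 79 b9) = 9c45 ← matches
m3: inner = H(c0 37 f9 79 20 36 36 3c 9b a0) = aa c2; tag = H(aa 5d 93 13 4a 5c 5c aa c2) = a576

2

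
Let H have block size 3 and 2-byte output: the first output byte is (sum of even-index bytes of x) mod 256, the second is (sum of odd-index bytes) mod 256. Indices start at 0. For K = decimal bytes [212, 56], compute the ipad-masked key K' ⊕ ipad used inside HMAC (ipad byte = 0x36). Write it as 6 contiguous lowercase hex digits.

Key decimal bytes [212, 56] = d4 38 is 2 bytes ≤ B = 3; zero-pad to 3 bytes: K' = d4 38 00.
XOR each byte with 0x36: d4⊕36=e2, 38⊕36=0e, 00⊕36=36.

e20e36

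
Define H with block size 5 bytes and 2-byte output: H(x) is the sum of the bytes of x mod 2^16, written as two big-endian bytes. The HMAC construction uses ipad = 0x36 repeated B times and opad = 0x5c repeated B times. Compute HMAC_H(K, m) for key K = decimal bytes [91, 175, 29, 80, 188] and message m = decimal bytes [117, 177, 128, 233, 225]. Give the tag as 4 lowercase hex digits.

02bd

Key decimal bytes [91, 175, 29, 80, 188] = 5b af 1d 50 bc is exactly B = 5 bytes: K' = 5b af 1d 50 bc.
K' ⊕ ipad = 6d 99 2b 66 8a.  K' ⊕ opad = 07 f3 41 0c e0.
Inner input = (K'⊕ipad) ∥ m = 6d 99 2b 66 8a ∥ 75 b1 80 e9 e1.
Inner hash: sum = 109+153+43+102+138+117+177+128+233+225 = 1425 → 05 91.
Outer input = (K'⊕opad) ∥ inner = 07 f3 41 0c e0 ∥ 05 91.
Outer hash (tag): sum = 7+243+65+12+224+5+145 = 701 → 02 bd.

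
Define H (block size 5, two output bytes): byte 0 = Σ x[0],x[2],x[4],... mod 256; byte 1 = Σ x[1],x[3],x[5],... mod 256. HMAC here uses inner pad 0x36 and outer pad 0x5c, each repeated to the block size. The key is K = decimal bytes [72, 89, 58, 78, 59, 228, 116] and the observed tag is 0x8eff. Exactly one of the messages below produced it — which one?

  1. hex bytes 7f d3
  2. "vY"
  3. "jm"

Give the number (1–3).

Key decimal bytes [72, 89, 58, 78, 59, 228, 116] = 48 59 3a 4e 3b e4 74 is 7 bytes > B = 5, so hash it first: H(key) = 31 8b, then zero-pad to 5 bytes: K' = 31 8b 00 00 00.
K' ⊕ ipad = 07 bd 36 36 36; K' ⊕ opad = 6d d7 5c 5c 5c.
m1: inner = H(07 bd 36 36 36 7f d3) = 46 72; tag = H(6d d7 5c 5c 5c 46 72) = 9779
m2: inner = H(07 bd 36 36 36 76 59) = cc 69; tag = H(6d d7 5c 5c 5c cc 69) = 8eff ← matches
m3: inner = H(07 bd 36 36 36 6a 6d) = e0 5d; tag = H(6d d7 5c 5c 5c e0 5d) = 8213

2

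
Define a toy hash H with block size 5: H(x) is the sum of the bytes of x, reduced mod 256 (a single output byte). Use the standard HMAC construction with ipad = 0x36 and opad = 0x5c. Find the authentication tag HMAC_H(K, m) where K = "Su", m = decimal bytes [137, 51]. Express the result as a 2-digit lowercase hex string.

52

Key "Su" = 53 75 is 2 bytes ≤ B = 5; zero-pad to 5 bytes: K' = 53 75 00 00 00.
K' ⊕ ipad = 65 43 36 36 36.  K' ⊕ opad = 0f 29 5c 5c 5c.
Inner input = (K'⊕ipad) ∥ m = 65 43 36 36 36 ∥ 89 33.
Inner hash: sum = 101+67+54+54+54+137+51 = 518; mod 256 = 6 → 06.
Outer input = (K'⊕opad) ∥ inner = 0f 29 5c 5c 5c ∥ 06.
Outer hash (tag): sum = 15+41+92+92+92+6 = 338; mod 256 = 82 → 52.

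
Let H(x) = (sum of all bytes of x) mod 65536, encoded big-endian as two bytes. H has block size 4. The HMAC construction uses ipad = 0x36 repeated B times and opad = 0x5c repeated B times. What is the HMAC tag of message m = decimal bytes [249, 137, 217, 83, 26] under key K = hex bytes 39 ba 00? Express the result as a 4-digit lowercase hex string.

02d5

Key hex bytes 39 ba 00 is 3 bytes ≤ B = 4; zero-pad to 4 bytes: K' = 39 ba 00 00.
K' ⊕ ipad = 0f 8c 36 36.  K' ⊕ opad = 65 e6 5c 5c.
Inner input = (K'⊕ipad) ∥ m = 0f 8c 36 36 ∥ f9 89 d9 53 1a.
Inner hash: sum = 15+140+54+54+249+137+217+83+26 = 975 → 03 cf.
Outer input = (K'⊕opad) ∥ inner = 65 e6 5c 5c ∥ 03 cf.
Outer hash (tag): sum = 101+230+92+92+3+207 = 725 → 02 d5.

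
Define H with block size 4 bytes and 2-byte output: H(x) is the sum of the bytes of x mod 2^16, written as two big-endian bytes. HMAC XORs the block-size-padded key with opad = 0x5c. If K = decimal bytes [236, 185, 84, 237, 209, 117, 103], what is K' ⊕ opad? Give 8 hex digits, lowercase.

58cf5c5c

Key decimal bytes [236, 185, 84, 237, 209, 117, 103] = ec b9 54 ed d1 75 67 is 7 bytes > B = 4, so hash it first: H(key) = 04 93, then zero-pad to 4 bytes: K' = 04 93 00 00.
XOR each byte with 0x5c: 04⊕5c=58, 93⊕5c=cf, 00⊕5c=5c, 00⊕5c=5c.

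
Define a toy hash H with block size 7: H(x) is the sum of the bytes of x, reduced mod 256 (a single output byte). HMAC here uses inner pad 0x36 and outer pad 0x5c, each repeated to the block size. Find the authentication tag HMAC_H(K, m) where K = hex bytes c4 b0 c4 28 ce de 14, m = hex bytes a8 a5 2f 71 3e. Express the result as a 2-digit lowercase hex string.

a1

Key hex bytes c4 b0 c4 28 ce de 14 is exactly B = 7 bytes: K' = c4 b0 c4 28 ce de 14.
K' ⊕ ipad = f2 86 f2 1e f8 e8 22.  K' ⊕ opad = 98 ec 98 74 92 82 48.
Inner input = (K'⊕ipad) ∥ m = f2 86 f2 1e f8 e8 22 ∥ a8 a5 2f 71 3e.
Inner hash: sum = 242+134+242+30+248+232+34+168+165+47+113+62 = 1717; mod 256 = 181 → b5.
Outer input = (K'⊕opad) ∥ inner = 98 ec 98 74 92 82 48 ∥ b5.
Outer hash (tag): sum = 152+236+152+116+146+130+72+181 = 1185; mod 256 = 161 → a1.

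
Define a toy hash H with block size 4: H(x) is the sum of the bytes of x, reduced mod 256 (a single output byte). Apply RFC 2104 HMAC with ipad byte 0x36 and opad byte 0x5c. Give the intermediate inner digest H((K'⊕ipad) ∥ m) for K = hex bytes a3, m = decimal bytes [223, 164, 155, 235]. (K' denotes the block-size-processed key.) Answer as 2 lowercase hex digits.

Key hex bytes a3 is 1 byte ≤ B = 4; zero-pad to 4 bytes: K' = a3 00 00 00.
K' ⊕ ipad = 95 36 36 36.
Inner input = 95 36 36 36 ∥ df a4 9b eb.
Inner hash: sum = 149+54+54+54+223+164+155+235 = 1088; mod 256 = 64 → 40.

40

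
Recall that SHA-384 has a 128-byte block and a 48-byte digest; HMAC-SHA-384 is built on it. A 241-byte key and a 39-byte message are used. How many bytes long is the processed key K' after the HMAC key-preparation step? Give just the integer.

Key is 241 > 128 bytes, so it is hashed to 48 bytes then zero-padded to 128: |K'| = 128.

128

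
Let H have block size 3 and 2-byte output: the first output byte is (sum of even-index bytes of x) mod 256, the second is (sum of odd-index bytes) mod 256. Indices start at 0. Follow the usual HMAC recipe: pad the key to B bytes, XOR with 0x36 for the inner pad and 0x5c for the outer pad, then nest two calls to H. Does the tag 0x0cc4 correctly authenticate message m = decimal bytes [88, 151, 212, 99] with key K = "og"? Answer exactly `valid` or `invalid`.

valid

Key "og" = 6f 67 is 2 bytes ≤ B = 3; zero-pad to 3 bytes: K' = 6f 67 00.
K' ⊕ ipad = 59 51 36; K' ⊕ opad = 33 3b 5c.
Inner hash: even-index sum = 393 mod 256 = 137; odd-index sum = 381 mod 256 = 125 → 89 7d.
Outer hash (recomputed tag): even-index sum = 268 mod 256 = 12; odd-index sum = 196 mod 256 = 196 → 0c c4.
Recomputed tag = 0cc4; claimed = 0cc4 → match.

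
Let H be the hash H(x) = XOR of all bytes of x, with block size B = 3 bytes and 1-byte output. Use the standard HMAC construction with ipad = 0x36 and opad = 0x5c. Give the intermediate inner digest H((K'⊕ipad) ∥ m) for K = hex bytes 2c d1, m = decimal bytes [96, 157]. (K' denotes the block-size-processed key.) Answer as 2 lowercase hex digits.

36

Key hex bytes 2c d1 is 2 bytes ≤ B = 3; zero-pad to 3 bytes: K' = 2c d1 00.
K' ⊕ ipad = 1a e7 36.
Inner input = 1a e7 36 ∥ 60 9d.
Inner hash: XOR 1a⊕e7⊕36⊕60⊕9d = 36.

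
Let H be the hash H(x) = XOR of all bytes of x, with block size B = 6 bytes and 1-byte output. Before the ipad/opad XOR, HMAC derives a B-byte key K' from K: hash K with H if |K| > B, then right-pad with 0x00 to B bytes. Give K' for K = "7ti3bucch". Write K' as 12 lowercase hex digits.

|K| = 9 > B = 6, so first hash the key.
H(K): XOR 37⊕74⊕69⊕33⊕62⊕75⊕63⊕63⊕68 = 66.
Zero-pad H(K) = 66 to 6 bytes: K' = 66 00 00 00 00 00.

660000000000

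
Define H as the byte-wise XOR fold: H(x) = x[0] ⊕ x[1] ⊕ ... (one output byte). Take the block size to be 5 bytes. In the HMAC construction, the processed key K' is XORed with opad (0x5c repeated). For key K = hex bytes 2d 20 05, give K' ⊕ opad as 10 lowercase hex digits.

Key hex bytes 2d 20 05 is 3 bytes ≤ B = 5; zero-pad to 5 bytes: K' = 2d 20 05 00 00.
XOR each byte with 0x5c: 2d⊕5c=71, 20⊕5c=7c, 05⊕5c=59, 00⊕5c=5c, 00⊕5c=5c.

717c595c5c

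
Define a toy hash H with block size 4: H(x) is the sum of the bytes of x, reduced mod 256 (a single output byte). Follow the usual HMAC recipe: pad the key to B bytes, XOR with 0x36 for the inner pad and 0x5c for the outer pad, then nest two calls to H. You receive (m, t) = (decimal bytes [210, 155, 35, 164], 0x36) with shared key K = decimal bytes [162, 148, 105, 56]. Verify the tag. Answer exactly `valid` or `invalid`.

Key decimal bytes [162, 148, 105, 56] = a2 94 69 38 is exactly B = 4 bytes: K' = a2 94 69 38.
K' ⊕ ipad = 94 a2 5f 0e; K' ⊕ opad = fe c8 35 64.
Inner hash: sum = 148+162+95+14+210+155+35+164 = 983; mod 256 = 215 → d7.
Outer hash (recomputed tag): sum = 254+200+53+100+215 = 822; mod 256 = 54 → 36.
Recomputed tag = 36; claimed = 36 → match.

valid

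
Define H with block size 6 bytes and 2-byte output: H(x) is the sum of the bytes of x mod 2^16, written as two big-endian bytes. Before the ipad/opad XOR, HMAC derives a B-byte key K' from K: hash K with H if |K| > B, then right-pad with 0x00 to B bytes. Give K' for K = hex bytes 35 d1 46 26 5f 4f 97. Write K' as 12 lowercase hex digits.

|K| = 7 > B = 6, so first hash the key.
H(K): sum = 53+209+70+38+95+79+151 = 695 → 02 b7.
Zero-pad H(K) = 02 b7 to 6 bytes: K' = 02 b7 00 00 00 00.

02b700000000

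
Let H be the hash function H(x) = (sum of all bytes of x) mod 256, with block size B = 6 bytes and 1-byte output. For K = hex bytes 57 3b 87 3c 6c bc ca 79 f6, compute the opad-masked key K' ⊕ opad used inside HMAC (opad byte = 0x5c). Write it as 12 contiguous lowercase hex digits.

ea5c5c5c5c5c

Key hex bytes 57 3b 87 3c 6c bc ca 79 f6 is 9 bytes > B = 6, so hash it first: H(key) = b6, then zero-pad to 6 bytes: K' = b6 00 00 00 00 00.
XOR each byte with 0x5c: b6⊕5c=ea, 00⊕5c=5c, 00⊕5c=5c, 00⊕5c=5c, 00⊕5c=5c, 00⊕5c=5c.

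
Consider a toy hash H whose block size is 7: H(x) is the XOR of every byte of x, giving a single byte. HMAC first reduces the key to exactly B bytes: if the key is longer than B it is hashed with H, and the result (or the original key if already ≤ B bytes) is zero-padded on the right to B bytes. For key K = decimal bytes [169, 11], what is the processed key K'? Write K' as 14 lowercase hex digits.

a90b0000000000

Key decimal bytes [169, 11] = a9 0b is 2 bytes ≤ B = 7; zero-pad to 7 bytes: K' = a9 0b 00 00 00 00 00.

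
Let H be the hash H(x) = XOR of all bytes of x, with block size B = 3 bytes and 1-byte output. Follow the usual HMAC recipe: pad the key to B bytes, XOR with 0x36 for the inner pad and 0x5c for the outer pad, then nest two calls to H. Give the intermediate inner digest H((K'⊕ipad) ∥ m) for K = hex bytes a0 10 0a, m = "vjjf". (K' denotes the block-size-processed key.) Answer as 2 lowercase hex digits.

9c

Key hex bytes a0 10 0a is exactly B = 3 bytes: K' = a0 10 0a.
K' ⊕ ipad = 96 26 3c.
Inner input = 96 26 3c ∥ 76 6a 6a 66.
Inner hash: XOR 96⊕26⊕3c⊕76⊕6a⊕6a⊕66 = 9c.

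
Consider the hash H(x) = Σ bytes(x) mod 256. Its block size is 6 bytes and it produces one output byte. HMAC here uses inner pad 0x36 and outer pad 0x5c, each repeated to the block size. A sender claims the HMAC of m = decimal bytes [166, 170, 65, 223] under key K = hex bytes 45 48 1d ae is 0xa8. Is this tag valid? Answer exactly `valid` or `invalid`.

valid

Key hex bytes 45 48 1d ae is 4 bytes ≤ B = 6; zero-pad to 6 bytes: K' = 45 48 1d ae 00 00.
K' ⊕ ipad = 73 7e 2b 98 36 36; K' ⊕ opad = 19 14 41 f2 5c 5c.
Inner hash: sum = 115+126+43+152+54+54+166+170+65+223 = 1168; mod 256 = 144 → 90.
Outer hash (recomputed tag): sum = 25+20+65+242+92+92+144 = 680; mod 256 = 168 → a8.
Recomputed tag = a8; claimed = a8 → match.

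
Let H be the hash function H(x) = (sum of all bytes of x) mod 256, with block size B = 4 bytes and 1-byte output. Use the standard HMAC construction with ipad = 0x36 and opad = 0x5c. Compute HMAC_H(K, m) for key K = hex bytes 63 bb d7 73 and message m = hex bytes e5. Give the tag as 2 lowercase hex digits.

cd

Key hex bytes 63 bb d7 73 is exactly B = 4 bytes: K' = 63 bb d7 73.
K' ⊕ ipad = 55 8d e1 45.  K' ⊕ opad = 3f e7 8b 2f.
Inner input = (K'⊕ipad) ∥ m = 55 8d e1 45 ∥ e5.
Inner hash: sum = 85+141+225+69+229 = 749; mod 256 = 237 → ed.
Outer input = (K'⊕opad) ∥ inner = 3f e7 8b 2f ∥ ed.
Outer hash (tag): sum = 63+231+139+47+237 = 717; mod 256 = 205 → cd.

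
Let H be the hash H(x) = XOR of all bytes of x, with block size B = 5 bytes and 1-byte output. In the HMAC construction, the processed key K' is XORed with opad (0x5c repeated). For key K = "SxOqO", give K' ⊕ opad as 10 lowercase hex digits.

Key "SxOqO" = 53 78 4f 71 4f is exactly B = 5 bytes: K' = 53 78 4f 71 4f.
XOR each byte with 0x5c: 53⊕5c=0f, 78⊕5c=24, 4f⊕5c=13, 71⊕5c=2d, 4f⊕5c=13.

0f24132d13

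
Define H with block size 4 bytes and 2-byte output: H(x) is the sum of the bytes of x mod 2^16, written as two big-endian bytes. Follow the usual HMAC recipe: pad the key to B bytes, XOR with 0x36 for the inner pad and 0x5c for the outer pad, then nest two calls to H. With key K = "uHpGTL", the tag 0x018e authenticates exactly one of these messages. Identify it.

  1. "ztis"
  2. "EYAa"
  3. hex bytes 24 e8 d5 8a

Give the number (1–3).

3

Key "uHpGTL" = 75 48 70 47 54 4c is 6 bytes > B = 4, so hash it first: H(key) = 02 14, then zero-pad to 4 bytes: K' = 02 14 00 00.
K' ⊕ ipad = 34 22 36 36; K' ⊕ opad = 5e 48 5c 5c.
m1: inner = H(34 22 36 36 7a 74 69 73) = 02 8c; tag = H(5e 48 5c 5c 02 8c) = 01ec
m2: inner = H(34 22 36 36 45 59 41 61) = 02 02; tag = H(5e 48 5c 5c 02 02) = 0162
m3: inner = H(34 22 36 36 24 e8 d5 8a) = 03 2d; tag = H(5e 48 5c 5c 03 2d) = 018e ← matches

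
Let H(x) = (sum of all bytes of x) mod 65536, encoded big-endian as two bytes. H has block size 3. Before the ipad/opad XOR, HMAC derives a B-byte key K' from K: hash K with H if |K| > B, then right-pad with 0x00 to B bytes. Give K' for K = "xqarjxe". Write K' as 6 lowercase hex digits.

030300

|K| = 7 > B = 3, so first hash the key.
H(K): sum = 120+113+97+114+106+120+101 = 771 → 03 03.
Zero-pad H(K) = 03 03 to 3 bytes: K' = 03 03 00.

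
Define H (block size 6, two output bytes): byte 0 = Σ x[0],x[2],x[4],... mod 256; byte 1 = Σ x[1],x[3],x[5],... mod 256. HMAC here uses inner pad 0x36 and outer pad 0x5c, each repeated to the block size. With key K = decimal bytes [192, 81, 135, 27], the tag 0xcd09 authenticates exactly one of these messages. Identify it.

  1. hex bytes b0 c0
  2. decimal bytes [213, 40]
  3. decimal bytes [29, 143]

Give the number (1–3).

3

Key decimal bytes [192, 81, 135, 27] = c0 51 87 1b is 4 bytes ≤ B = 6; zero-pad to 6 bytes: K' = c0 51 87 1b 00 00.
K' ⊕ ipad = f6 67 b1 2d 36 36; K' ⊕ opad = 9c 0d db 47 5c 5c.
m1: inner = H(f6 67 b1 2d 36 36 b0 c0) = 8d 8a; tag = H(9c 0d db 47 5c 5c 8d 8a) = 603a
m2: inner = H(f6 67 b1 2d 36 36 d5 28) = b2 f2; tag = H(9c 0d db 47 5c 5c b2 f2) = 85a2
m3: inner = H(f6 67 b1 2d 36 36 1d 8f) = fa 59; tag = H(9c 0d db 47 5c 5c fa 59) = cd09 ← matches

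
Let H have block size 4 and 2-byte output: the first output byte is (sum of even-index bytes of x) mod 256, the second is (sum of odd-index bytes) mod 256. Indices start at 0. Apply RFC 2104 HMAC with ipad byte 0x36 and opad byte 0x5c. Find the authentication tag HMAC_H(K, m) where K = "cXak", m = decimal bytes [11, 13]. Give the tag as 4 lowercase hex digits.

3313

Key "cXak" = 63 58 61 6b is exactly B = 4 bytes: K' = 63 58 61 6b.
K' ⊕ ipad = 55 6e 57 5d.  K' ⊕ opad = 3f 04 3d 37.
Inner input = (K'⊕ipad) ∥ m = 55 6e 57 5d ∥ 0b 0d.
Inner hash: even-index sum = 183 mod 256 = 183; odd-index sum = 216 mod 256 = 216 → b7 d8.
Outer input = (K'⊕opad) ∥ inner = 3f 04 3d 37 ∥ b7 d8.
Outer hash (tag): even-index sum = 307 mod 256 = 51; odd-index sum = 275 mod 256 = 19 → 33 13.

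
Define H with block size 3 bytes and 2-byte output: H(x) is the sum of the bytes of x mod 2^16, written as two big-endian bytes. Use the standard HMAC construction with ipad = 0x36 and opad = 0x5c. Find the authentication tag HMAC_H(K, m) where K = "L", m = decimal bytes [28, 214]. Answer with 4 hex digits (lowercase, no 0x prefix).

01a1

Key "L" = 4c is 1 byte ≤ B = 3; zero-pad to 3 bytes: K' = 4c 00 00.
K' ⊕ ipad = 7a 36 36.  K' ⊕ opad = 10 5c 5c.
Inner input = (K'⊕ipad) ∥ m = 7a 36 36 ∥ 1c d6.
Inner hash: sum = 122+54+54+28+214 = 472 → 01 d8.
Outer input = (K'⊕opad) ∥ inner = 10 5c 5c ∥ 01 d8.
Outer hash (tag): sum = 16+92+92+1+216 = 417 → 01 a1.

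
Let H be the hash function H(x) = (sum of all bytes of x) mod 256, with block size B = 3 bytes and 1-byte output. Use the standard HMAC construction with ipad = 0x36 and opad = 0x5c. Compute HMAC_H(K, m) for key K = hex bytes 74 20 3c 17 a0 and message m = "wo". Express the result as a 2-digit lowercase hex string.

96

Key hex bytes 74 20 3c 17 a0 is 5 bytes > B = 3, so hash it first: H(key) = 87, then zero-pad to 3 bytes: K' = 87 00 00.
K' ⊕ ipad = b1 36 36.  K' ⊕ opad = db 5c 5c.
Inner input = (K'⊕ipad) ∥ m = b1 36 36 ∥ 77 6f.
Inner hash: sum = 177+54+54+119+111 = 515; mod 256 = 3 → 03.
Outer input = (K'⊕opad) ∥ inner = db 5c 5c ∥ 03.
Outer hash (tag): sum = 219+92+92+3 = 406; mod 256 = 150 → 96.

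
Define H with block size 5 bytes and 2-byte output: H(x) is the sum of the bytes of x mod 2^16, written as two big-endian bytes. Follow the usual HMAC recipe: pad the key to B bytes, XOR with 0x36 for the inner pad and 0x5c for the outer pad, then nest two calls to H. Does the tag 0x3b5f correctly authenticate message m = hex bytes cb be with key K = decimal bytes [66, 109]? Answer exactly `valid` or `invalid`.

Key decimal bytes [66, 109] = 42 6d is 2 bytes ≤ B = 5; zero-pad to 5 bytes: K' = 42 6d 00 00 00.
K' ⊕ ipad = 74 5b 36 36 36; K' ⊕ opad = 1e 31 5c 5c 5c.
Inner hash: sum = 116+91+54+54+54+203+190 = 762 → 02 fa.
Outer hash (recomputed tag): sum = 30+49+92+92+92+2+250 = 607 → 02 5f.
Recomputed tag = 025f; claimed = 3b5f → mismatch.

invalid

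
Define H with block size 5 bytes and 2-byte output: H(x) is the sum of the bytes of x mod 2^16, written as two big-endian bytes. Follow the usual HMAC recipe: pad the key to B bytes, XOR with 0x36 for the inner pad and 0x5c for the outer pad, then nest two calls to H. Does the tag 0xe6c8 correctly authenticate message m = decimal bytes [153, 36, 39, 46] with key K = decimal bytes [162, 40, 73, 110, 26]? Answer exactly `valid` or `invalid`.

invalid

Key decimal bytes [162, 40, 73, 110, 26] = a2 28 49 6e 1a is exactly B = 5 bytes: K' = a2 28 49 6e 1a.
K' ⊕ ipad = 94 1e 7f 58 2c; K' ⊕ opad = fe 74 15 32 46.
Inner hash: sum = 148+30+127+88+44+153+36+39+46 = 711 → 02 c7.
Outer hash (recomputed tag): sum = 254+116+21+50+70+2+199 = 712 → 02 c8.
Recomputed tag = 02c8; claimed = e6c8 → mismatch.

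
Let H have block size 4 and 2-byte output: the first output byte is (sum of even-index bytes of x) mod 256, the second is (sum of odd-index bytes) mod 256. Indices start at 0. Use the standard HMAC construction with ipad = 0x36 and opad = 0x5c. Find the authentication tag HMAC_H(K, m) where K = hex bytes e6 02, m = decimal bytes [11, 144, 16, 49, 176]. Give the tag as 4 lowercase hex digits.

Key hex bytes e6 02 is 2 bytes ≤ B = 4; zero-pad to 4 bytes: K' = e6 02 00 00.
K' ⊕ ipad = d0 34 36 36.  K' ⊕ opad = ba 5e 5c 5c.
Inner input = (K'⊕ipad) ∥ m = d0 34 36 36 ∥ 0b 90 10 31 b0.
Inner hash: even-index sum = 465 mod 256 = 209; odd-index sum = 299 mod 256 = 43 → d1 2b.
Outer input = (K'⊕opad) ∥ inner = ba 5e 5c 5c ∥ d1 2b.
Outer hash (tag): even-index sum = 487 mod 256 = 231; odd-index sum = 229 mod 256 = 229 → e7 e5.

e7e5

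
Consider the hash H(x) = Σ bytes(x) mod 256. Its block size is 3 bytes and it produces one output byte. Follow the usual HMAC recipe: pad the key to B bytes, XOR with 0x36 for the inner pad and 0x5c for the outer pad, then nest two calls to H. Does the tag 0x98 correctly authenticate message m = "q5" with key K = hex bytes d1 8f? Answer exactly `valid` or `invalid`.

Key hex bytes d1 8f is 2 bytes ≤ B = 3; zero-pad to 3 bytes: K' = d1 8f 00.
K' ⊕ ipad = e7 b9 36; K' ⊕ opad = 8d d3 5c.
Inner hash: sum = 231+185+54+113+53 = 636; mod 256 = 124 → 7c.
Outer hash (recomputed tag): sum = 141+211+92+124 = 568; mod 256 = 56 → 38.
Recomputed tag = 38; claimed = 98 → mismatch.

invalid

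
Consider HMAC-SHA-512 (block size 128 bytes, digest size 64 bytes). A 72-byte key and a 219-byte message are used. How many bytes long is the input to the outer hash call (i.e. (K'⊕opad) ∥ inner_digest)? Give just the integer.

Key is 72 ≤ 128 bytes, zero-padded: |K'| = 128.
Outer input = (K'⊕opad) ∥ H(inner) → 128 + 64 = 192 bytes.

192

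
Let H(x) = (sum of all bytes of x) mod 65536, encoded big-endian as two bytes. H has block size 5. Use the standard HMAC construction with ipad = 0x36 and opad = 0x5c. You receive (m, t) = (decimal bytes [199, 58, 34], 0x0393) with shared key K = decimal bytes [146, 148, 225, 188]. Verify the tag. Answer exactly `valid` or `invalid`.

Key decimal bytes [146, 148, 225, 188] = 92 94 e1 bc is 4 bytes ≤ B = 5; zero-pad to 5 bytes: K' = 92 94 e1 bc 00.
K' ⊕ ipad = a4 a2 d7 8a 36; K' ⊕ opad = ce c8 bd e0 5c.
Inner hash: sum = 164+162+215+138+54+199+58+34 = 1024 → 04 00.
Outer hash (recomputed tag): sum = 206+200+189+224+92+4+0 = 915 → 03 93.
Recomputed tag = 0393; claimed = 0393 → match.

valid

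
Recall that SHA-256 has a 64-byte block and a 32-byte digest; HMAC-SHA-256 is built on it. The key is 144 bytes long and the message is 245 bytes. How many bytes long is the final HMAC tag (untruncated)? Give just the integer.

The tag is one SHA-256 digest: 32 bytes.

32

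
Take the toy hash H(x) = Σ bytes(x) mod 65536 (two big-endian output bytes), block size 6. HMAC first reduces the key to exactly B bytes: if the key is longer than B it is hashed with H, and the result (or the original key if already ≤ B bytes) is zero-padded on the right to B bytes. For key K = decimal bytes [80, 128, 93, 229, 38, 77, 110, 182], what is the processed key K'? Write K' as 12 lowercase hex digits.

03a900000000

|K| = 8 > B = 6, so first hash the key.
H(K): sum = 80+128+93+229+38+77+110+182 = 937 → 03 a9.
Zero-pad H(K) = 03 a9 to 6 bytes: K' = 03 a9 00 00 00 00.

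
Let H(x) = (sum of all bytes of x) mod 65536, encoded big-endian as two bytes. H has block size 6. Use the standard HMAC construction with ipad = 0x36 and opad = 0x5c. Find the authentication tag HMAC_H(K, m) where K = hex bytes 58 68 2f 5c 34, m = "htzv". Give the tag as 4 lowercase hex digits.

Key hex bytes 58 68 2f 5c 34 is 5 bytes ≤ B = 6; zero-pad to 6 bytes: K' = 58 68 2f 5c 34 00.
K' ⊕ ipad = 6e 5e 19 6a 02 36.  K' ⊕ opad = 04 34 73 00 68 5c.
Inner input = (K'⊕ipad) ∥ m = 6e 5e 19 6a 02 36 ∥ 68 74 7a 76.
Inner hash: sum = 110+94+25+106+2+54+104+116+122+118 = 851 → 03 53.
Outer input = (K'⊕opad) ∥ inner = 04 34 73 00 68 5c ∥ 03 53.
Outer hash (tag): sum = 4+52+115+0+104+92+3+83 = 453 → 01 c5.

01c5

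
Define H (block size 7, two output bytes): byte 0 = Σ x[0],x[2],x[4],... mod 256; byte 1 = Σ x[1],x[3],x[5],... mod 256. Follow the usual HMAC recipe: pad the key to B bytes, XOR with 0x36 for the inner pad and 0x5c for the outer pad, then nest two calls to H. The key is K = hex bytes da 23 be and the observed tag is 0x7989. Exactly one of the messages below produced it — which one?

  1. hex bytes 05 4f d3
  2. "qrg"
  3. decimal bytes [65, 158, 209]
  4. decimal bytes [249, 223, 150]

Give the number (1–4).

2

Key hex bytes da 23 be is 3 bytes ≤ B = 7; zero-pad to 7 bytes: K' = da 23 be 00 00 00 00.
K' ⊕ ipad = ec 15 88 36 36 36 36; K' ⊕ opad = 86 7f e2 5c 5c 5c 5c.
m1: inner = H(ec 15 88 36 36 36 36 05 4f d3) = 2f 59; tag = H(86 7f e2 5c 5c 5c 5c 2f 59) = 7966
m2: inner = H(ec 15 88 36 36 36 36 71 72 67) = 52 59; tag = H(86 7f e2 5c 5c 5c 5c 52 59) = 7989 ← matches
m3: inner = H(ec 15 88 36 36 36 36 41 9e d1) = 7e 93; tag = H(86 7f e2 5c 5c 5c 5c 7e 93) = b3b5
m4: inner = H(ec 15 88 36 36 36 36 f9 df 96) = bf 10; tag = H(86 7f e2 5c 5c 5c 5c bf 10) = 30f6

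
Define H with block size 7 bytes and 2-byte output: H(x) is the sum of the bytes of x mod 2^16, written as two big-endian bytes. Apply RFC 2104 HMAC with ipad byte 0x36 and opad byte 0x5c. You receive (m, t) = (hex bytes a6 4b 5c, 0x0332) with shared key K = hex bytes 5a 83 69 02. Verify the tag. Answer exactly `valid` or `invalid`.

Key hex bytes 5a 83 69 02 is 4 bytes ≤ B = 7; zero-pad to 7 bytes: K' = 5a 83 69 02 00 00 00.
K' ⊕ ipad = 6c b5 5f 34 36 36 36; K' ⊕ opad = 06 df 35 5e 5c 5c 5c.
Inner hash: sum = 108+181+95+52+54+54+54+166+75+92 = 931 → 03 a3.
Outer hash (recomputed tag): sum = 6+223+53+94+92+92+92+3+163 = 818 → 03 32.
Recomputed tag = 0332; claimed = 0332 → match.

valid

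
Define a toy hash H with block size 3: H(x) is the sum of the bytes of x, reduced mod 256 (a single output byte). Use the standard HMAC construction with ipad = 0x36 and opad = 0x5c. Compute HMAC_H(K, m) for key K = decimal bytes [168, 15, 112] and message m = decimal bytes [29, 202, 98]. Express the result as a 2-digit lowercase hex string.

Key decimal bytes [168, 15, 112] = a8 0f 70 is exactly B = 3 bytes: K' = a8 0f 70.
K' ⊕ ipad = 9e 39 46.  K' ⊕ opad = f4 53 2c.
Inner input = (K'⊕ipad) ∥ m = 9e 39 46 ∥ 1d ca 62.
Inner hash: sum = 158+57+70+29+202+98 = 614; mod 256 = 102 → 66.
Outer input = (K'⊕opad) ∥ inner = f4 53 2c ∥ 66.
Outer hash (tag): sum = 244+83+44+102 = 473; mod 256 = 217 → d9.

d9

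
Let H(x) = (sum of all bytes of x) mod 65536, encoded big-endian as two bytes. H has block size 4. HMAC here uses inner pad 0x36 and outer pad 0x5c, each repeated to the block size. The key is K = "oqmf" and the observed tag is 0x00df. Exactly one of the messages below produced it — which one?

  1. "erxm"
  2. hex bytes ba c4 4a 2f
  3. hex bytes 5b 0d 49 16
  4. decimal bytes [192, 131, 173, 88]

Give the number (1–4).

Key "oqmf" = 6f 71 6d 66 is exactly B = 4 bytes: K' = 6f 71 6d 66.
K' ⊕ ipad = 59 47 5b 50; K' ⊕ opad = 33 2d 31 3a.
m1: inner = H(59 47 5b 50 65 72 78 6d) = 03 07; tag = H(33 2d 31 3a 03 07) = 00d5
m2: inner = H(59 47 5b 50 ba c4 4a 2f) = 03 42; tag = H(33 2d 31 3a 03 42) = 0110
m3: inner = H(59 47 5b 50 5b 0d 49 16) = 02 12; tag = H(33 2d 31 3a 02 12) = 00df ← matches
m4: inner = H(59 47 5b 50 c0 83 ad 58) = 03 93; tag = H(33 2d 31 3a 03 93) = 0161

3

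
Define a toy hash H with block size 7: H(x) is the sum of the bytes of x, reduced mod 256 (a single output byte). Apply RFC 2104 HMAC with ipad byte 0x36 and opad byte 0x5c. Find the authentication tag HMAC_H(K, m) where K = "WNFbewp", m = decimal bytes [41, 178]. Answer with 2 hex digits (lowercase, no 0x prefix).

57

Key "WNFbewp" = 57 4e 46 62 65 77 70 is exactly B = 7 bytes: K' = 57 4e 46 62 65 77 70.
K' ⊕ ipad = 61 78 70 54 53 41 46.  K' ⊕ opad = 0b 12 1a 3e 39 2b 2c.
Inner input = (K'⊕ipad) ∥ m = 61 78 70 54 53 41 46 ∥ 29 b2.
Inner hash: sum = 97+120+112+84+83+65+70+41+178 = 850; mod 256 = 82 → 52.
Outer input = (K'⊕opad) ∥ inner = 0b 12 1a 3e 39 2b 2c ∥ 52.
Outer hash (tag): sum = 11+18+26+62+57+43+44+82 = 343; mod 256 = 87 → 57.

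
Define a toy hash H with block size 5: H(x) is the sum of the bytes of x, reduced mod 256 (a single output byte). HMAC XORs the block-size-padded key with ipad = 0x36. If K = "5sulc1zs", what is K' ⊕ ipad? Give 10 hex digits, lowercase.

3c36363636

Key "5sulc1zs" = 35 73 75 6c 63 31 7a 73 is 8 bytes > B = 5, so hash it first: H(key) = 0a, then zero-pad to 5 bytes: K' = 0a 00 00 00 00.
XOR each byte with 0x36: 0a⊕36=3c, 00⊕36=36, 00⊕36=36, 00⊕36=36, 00⊕36=36.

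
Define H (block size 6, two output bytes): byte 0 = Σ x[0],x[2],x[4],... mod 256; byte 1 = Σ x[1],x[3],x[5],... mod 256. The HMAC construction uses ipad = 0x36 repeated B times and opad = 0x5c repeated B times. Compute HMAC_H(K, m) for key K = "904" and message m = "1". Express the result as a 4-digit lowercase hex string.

Key "904" = 39 30 34 is 3 bytes ≤ B = 6; zero-pad to 6 bytes: K' = 39 30 34 00 00 00.
K' ⊕ ipad = 0f 06 02 36 36 36.  K' ⊕ opad = 65 6c 68 5c 5c 5c.
Inner input = (K'⊕ipad) ∥ m = 0f 06 02 36 36 36 ∥ 31.
Inner hash: even-index sum = 120 mod 256 = 120; odd-index sum = 114 mod 256 = 114 → 78 72.
Outer input = (K'⊕opad) ∥ inner = 65 6c 68 5c 5c 5c ∥ 78 72.
Outer hash (tag): even-index sum = 417 mod 256 = 161; odd-index sum = 406 mod 256 = 150 → a1 96.

a196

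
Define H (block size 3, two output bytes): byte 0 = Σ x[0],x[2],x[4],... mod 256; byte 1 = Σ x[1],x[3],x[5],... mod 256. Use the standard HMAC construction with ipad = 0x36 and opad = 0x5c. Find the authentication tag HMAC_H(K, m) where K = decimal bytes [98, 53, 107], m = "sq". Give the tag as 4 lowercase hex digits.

eb8b

Key decimal bytes [98, 53, 107] = 62 35 6b is exactly B = 3 bytes: K' = 62 35 6b.
K' ⊕ ipad = 54 03 5d.  K' ⊕ opad = 3e 69 37.
Inner input = (K'⊕ipad) ∥ m = 54 03 5d ∥ 73 71.
Inner hash: even-index sum = 290 mod 256 = 34; odd-index sum = 118 mod 256 = 118 → 22 76.
Outer input = (K'⊕opad) ∥ inner = 3e 69 37 ∥ 22 76.
Outer hash (tag): even-index sum = 235 mod 256 = 235; odd-index sum = 139 mod 256 = 139 → eb 8b.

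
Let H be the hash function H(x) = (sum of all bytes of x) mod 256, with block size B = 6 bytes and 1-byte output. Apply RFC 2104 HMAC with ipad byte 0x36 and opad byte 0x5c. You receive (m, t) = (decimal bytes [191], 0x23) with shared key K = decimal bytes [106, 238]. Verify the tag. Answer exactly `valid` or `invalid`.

valid

Key decimal bytes [106, 238] = 6a ee is 2 bytes ≤ B = 6; zero-pad to 6 bytes: K' = 6a ee 00 00 00 00.
K' ⊕ ipad = 5c d8 36 36 36 36; K' ⊕ opad = 36 b2 5c 5c 5c 5c.
Inner hash: sum = 92+216+54+54+54+54+191 = 715; mod 256 = 203 → cb.
Outer hash (recomputed tag): sum = 54+178+92+92+92+92+203 = 803; mod 256 = 35 → 23.
Recomputed tag = 23; claimed = 23 → match.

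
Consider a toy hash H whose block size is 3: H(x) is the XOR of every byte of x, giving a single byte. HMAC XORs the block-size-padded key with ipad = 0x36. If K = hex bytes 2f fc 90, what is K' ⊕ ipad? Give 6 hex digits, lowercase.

Key hex bytes 2f fc 90 is exactly B = 3 bytes: K' = 2f fc 90.
XOR each byte with 0x36: 2f⊕36=19, fc⊕36=ca, 90⊕36=a6.

19caa6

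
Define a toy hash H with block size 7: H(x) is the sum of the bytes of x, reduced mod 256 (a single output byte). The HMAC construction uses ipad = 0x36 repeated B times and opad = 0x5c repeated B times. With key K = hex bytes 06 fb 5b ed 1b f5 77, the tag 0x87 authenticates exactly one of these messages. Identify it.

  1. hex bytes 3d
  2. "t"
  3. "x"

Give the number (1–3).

Key hex bytes 06 fb 5b ed 1b f5 77 is exactly B = 7 bytes: K' = 06 fb 5b ed 1b f5 77.
K' ⊕ ipad = 30 cd 6d db 2d c3 41; K' ⊕ opad = 5a a7 07 b1 47 a9 2b.
m1: inner = H(30 cd 6d db 2d c3 41 3d) = b3; tag = H(5a a7 07 b1 47 a9 2b b3) = 87 ← matches
m2: inner = H(30 cd 6d db 2d c3 41 74) = ea; tag = H(5a a7 07 b1 47 a9 2b ea) = be
m3: inner = H(30 cd 6d db 2d c3 41 78) = ee; tag = H(5a a7 07 b1 47 a9 2b ee) = c2

1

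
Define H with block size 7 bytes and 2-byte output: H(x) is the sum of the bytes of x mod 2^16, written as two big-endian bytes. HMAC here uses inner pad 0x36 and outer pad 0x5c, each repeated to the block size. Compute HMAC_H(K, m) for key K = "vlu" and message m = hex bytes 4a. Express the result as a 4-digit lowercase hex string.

02f3

Key "vlu" = 76 6c 75 is 3 bytes ≤ B = 7; zero-pad to 7 bytes: K' = 76 6c 75 00 00 00 00.
K' ⊕ ipad = 40 5a 43 36 36 36 36.  K' ⊕ opad = 2a 30 29 5c 5c 5c 5c.
Inner input = (K'⊕ipad) ∥ m = 40 5a 43 36 36 36 36 ∥ 4a.
Inner hash: sum = 64+90+67+54+54+54+54+74 = 511 → 01 ff.
Outer input = (K'⊕opad) ∥ inner = 2a 30 29 5c 5c 5c 5c ∥ 01 ff.
Outer hash (tag): sum = 42+48+41+92+92+92+92+1+255 = 755 → 02 f3.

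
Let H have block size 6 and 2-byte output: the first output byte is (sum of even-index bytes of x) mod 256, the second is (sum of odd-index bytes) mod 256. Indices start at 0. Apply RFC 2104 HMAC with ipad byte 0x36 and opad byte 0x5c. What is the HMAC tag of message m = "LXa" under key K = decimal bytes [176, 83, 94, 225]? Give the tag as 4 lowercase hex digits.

1bf2

Key decimal bytes [176, 83, 94, 225] = b0 53 5e e1 is 4 bytes ≤ B = 6; zero-pad to 6 bytes: K' = b0 53 5e e1 00 00.
K' ⊕ ipad = 86 65 68 d7 36 36.  K' ⊕ opad = ec 0f 02 bd 5c 5c.
Inner input = (K'⊕ipad) ∥ m = 86 65 68 d7 36 36 ∥ 4c 58 61.
Inner hash: even-index sum = 465 mod 256 = 209; odd-index sum = 458 mod 256 = 202 → d1 ca.
Outer input = (K'⊕opad) ∥ inner = ec 0f 02 bd 5c 5c ∥ d1 ca.
Outer hash (tag): even-index sum = 539 mod 256 = 27; odd-index sum = 498 mod 256 = 242 → 1b f2.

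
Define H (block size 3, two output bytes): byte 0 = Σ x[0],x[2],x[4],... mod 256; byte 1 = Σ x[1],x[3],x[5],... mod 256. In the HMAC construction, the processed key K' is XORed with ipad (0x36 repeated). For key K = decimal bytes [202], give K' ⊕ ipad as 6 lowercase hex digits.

fc3636

Key decimal bytes [202] = ca is 1 byte ≤ B = 3; zero-pad to 3 bytes: K' = ca 00 00.
XOR each byte with 0x36: ca⊕36=fc, 00⊕36=36, 00⊕36=36.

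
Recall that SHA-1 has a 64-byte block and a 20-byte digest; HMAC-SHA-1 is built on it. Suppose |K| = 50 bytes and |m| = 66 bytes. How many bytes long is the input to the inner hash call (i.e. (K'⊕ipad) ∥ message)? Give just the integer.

Key is 50 ≤ 64 bytes, zero-padded: |K'| = 64.
Inner input = (K'⊕ipad) ∥ m → 64 + 66 = 130 bytes.

130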